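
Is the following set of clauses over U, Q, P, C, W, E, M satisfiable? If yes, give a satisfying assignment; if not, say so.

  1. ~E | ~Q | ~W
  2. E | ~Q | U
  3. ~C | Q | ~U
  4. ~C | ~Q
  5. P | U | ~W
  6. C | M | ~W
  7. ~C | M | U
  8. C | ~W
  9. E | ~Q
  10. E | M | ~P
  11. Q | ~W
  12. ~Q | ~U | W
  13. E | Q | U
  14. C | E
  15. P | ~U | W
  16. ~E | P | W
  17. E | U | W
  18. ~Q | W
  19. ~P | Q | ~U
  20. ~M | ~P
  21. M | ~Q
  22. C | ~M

Set U = False.
Try Q = True:
  (E | ~Q | U) forces E = True.
  (~E | ~Q | ~W) forces W = False.
  clause (~Q | W) is falsified — backtrack.
So Q = False.
  then (Q | ~W) forces W = False.
  then (E | Q | U) forces E = True.
  then (~E | P | W) forces P = True.
  then (~M | ~P) forces M = False.
  then (~C | M | U) forces C = False.
All clauses satisfied.

U = False; Q = False; P = True; C = False; W = False; E = True; M = False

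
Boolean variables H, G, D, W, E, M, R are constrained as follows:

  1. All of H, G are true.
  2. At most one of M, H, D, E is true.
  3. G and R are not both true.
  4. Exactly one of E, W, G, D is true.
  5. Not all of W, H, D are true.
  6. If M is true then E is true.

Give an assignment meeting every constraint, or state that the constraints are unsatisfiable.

H = True, G = True, D = False, W = False, E = False, M = False, R = False

  (1) {H, G}: all 2 true ✓
  (2) {M, H, D, E}: 1 true — at most one ✓
  (3) G=T, R=F — not both ✓
  (4) {E, W, G, D}: 1 true — exactly one ✓
  (5) {W, H, D}: 1/3 true — not all ✓
  (6) M=F ⇒ E: vacuous ✓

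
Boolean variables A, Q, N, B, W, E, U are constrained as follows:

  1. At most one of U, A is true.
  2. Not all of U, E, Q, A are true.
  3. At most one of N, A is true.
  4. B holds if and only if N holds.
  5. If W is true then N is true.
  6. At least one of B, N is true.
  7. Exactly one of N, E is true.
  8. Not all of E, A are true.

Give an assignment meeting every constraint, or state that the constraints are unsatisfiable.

A=F, Q=F, N=T, B=T, W=T, E=F, U=T

  (1) {U, A}: 1 true — at most one ✓
  (2) {U, E, Q, A}: 1/4 true — not all ✓
  (3) {N, A}: 1 true — at most one ✓
  (4) B=T, N=T — same ✓
  (5) W=T ⇒ N: T ✓
  (6) {B, N}: 2 true — at least one ✓
  (7) {N, E}: 1 true — exactly one ✓
  (8) {E, A}: 0/2 true — not all ✓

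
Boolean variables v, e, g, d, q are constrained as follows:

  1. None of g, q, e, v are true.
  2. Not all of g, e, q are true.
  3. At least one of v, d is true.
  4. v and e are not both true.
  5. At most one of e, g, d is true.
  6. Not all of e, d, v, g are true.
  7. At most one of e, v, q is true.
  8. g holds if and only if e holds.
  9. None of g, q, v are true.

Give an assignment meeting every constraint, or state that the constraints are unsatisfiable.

v = False, e = False, g = False, d = True, q = False

  (1) {g, q, e, v}: 0 true — none ✓
  (2) {g, e, q}: 0/3 true — not all ✓
  (3) {v, d}: 1 true — at least one ✓
  (4) v=F, e=F — not both ✓
  (5) {e, g, d}: 1 true — at most one ✓
  (6) {e, d, v, g}: 1/4 true — not all ✓
  (7) {e, v, q}: 0 true — at most one ✓
  (8) g=F, e=F — same ✓
  (9) {g, q, v}: 0 true — none ✓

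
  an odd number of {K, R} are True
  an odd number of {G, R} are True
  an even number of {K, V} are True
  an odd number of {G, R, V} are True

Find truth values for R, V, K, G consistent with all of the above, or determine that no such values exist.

R = True, V = False, K = False, G = False

{K, R}: 1 true → odd ✓
{G, R}: 1 true → odd ✓
{K, V}: 0 true → even ✓
{G, R, V}: 1 true → odd ✓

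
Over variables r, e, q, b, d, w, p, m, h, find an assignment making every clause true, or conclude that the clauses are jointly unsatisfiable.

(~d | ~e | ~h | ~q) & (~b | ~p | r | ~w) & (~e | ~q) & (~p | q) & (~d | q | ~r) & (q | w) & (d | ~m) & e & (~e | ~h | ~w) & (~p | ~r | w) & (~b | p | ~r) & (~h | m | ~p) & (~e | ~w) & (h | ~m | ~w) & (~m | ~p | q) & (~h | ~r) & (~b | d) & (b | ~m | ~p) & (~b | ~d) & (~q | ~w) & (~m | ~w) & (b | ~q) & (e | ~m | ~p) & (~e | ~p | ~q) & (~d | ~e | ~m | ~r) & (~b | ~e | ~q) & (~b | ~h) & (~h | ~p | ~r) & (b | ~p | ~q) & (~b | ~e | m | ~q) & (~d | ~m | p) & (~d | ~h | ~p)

No satisfying assignment exists.

Case e = True:
  (~e | ~q) forces q = False.
  (~p | q) forces p = False.
  (q | w) forces w = True.
  Clause (~e | ~w) is falsified — contradiction.
Case e = False:
  Clause (e) is falsified — contradiction.
Both cases fail, so the formula is unsatisfiable.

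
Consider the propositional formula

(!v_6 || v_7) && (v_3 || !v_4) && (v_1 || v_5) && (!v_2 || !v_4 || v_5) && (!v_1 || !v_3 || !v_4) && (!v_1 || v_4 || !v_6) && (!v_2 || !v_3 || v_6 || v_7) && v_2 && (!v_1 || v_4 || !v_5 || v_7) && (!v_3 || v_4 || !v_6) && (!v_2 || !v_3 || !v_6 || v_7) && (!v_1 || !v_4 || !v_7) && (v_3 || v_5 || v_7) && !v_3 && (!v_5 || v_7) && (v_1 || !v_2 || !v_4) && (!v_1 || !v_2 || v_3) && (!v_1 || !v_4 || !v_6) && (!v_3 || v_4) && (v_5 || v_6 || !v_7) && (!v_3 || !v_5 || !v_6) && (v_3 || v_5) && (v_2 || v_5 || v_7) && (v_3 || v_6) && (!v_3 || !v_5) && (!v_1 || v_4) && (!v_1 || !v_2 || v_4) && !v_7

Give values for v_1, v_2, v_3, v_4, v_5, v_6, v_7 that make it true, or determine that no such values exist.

Case v_6 = True:
  (!v_6 || v_7) forces v_7 = True.
  Clause (!v_7) is falsified — contradiction.
Case v_6 = False:
  (v_2) forces v_2 = True.
  (!v_3) forces v_3 = False.
  Clause (v_3 || v_6) is falsified — contradiction.
Both cases fail, so the formula is unsatisfiable.

The formula is unsatisfiable.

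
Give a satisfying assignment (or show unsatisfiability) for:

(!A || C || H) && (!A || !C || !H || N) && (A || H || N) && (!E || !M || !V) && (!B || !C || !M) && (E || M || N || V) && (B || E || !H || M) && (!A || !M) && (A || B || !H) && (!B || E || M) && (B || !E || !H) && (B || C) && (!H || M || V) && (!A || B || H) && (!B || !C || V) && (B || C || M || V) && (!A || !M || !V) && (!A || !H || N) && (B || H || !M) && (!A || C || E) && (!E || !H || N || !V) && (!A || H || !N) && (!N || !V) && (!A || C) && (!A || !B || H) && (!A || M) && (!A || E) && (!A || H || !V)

C=F, H=T, A=F, V=F, B=T, E=T, N=F, M=T

Set C = False.
  then (B || C) forces B = True.
  then (!A || C) forces A = False.
Set H = True.
Set V = False.
  then (!H || M || V) forces M = True.
Set E = True.
Set N = False.
All clauses satisfied.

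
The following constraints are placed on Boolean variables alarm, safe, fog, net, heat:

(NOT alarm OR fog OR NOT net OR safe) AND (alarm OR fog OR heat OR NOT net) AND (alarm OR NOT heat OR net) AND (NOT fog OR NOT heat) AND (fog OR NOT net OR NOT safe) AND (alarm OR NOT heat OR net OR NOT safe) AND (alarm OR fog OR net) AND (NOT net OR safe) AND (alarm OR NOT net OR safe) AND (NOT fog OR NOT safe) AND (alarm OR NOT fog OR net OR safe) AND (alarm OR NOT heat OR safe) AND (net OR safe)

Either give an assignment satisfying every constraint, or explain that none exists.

alarm=T, safe=T, fog=F, net=F, heat=F

Set alarm = True.
Try safe = False:
  (NOT net OR safe) forces net = False.
  clause (net OR safe) is falsified — backtrack.
So safe = True.
  then (NOT fog OR NOT safe) forces fog = False.
  then (fog OR NOT net OR NOT safe) forces net = False.
Set heat = False.
All clauses satisfied.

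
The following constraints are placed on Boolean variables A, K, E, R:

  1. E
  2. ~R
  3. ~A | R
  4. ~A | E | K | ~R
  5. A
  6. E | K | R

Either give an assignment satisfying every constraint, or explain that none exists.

The formula is unsatisfiable.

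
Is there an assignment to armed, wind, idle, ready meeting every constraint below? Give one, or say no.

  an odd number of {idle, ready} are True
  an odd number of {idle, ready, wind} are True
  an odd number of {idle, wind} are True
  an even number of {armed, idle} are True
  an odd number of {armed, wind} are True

armed=T; wind=F; idle=T; ready=F

{idle, ready}: 1 true → odd ✓
{idle, ready, wind}: 1 true → odd ✓
{idle, wind}: 1 true → odd ✓
{armed, idle}: 2 true → even ✓
{armed, wind}: 1 true → odd ✓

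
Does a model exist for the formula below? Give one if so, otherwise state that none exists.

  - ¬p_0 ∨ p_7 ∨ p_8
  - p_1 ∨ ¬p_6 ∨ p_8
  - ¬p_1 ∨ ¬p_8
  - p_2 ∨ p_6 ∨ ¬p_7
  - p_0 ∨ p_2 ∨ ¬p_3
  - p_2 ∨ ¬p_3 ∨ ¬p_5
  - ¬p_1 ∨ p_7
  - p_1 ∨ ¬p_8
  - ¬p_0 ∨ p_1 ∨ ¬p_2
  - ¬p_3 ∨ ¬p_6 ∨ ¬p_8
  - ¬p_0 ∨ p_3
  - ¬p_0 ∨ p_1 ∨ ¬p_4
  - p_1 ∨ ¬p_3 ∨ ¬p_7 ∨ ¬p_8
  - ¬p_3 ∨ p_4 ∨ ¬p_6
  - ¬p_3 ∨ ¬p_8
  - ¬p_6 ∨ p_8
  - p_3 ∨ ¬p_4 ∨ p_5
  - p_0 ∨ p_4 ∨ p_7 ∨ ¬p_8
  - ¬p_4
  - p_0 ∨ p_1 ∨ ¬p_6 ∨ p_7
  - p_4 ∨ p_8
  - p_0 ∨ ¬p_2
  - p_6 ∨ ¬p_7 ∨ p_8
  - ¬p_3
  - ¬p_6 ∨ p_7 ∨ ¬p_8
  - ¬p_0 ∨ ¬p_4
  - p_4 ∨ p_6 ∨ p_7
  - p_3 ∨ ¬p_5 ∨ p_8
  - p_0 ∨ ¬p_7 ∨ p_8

Unsatisfiable — no assignment works.

Case p_4 = True:
  Clause (¬p_4) is falsified — contradiction.
Case p_4 = False:
  (p_4 ∨ p_8) forces p_8 = True.
  (¬p_1 ∨ ¬p_8) forces p_1 = False.
  Clause (p_1 ∨ ¬p_8) is falsified — contradiction.
Both cases fail, so the formula is unsatisfiable.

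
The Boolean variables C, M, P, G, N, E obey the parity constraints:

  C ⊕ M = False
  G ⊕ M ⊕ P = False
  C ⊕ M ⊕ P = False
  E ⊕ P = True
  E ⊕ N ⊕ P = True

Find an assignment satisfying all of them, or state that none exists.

C = False; M = False; P = False; G = False; N = False; E = True

C ⊕ M = F ⊕ F = False ✓
G ⊕ M ⊕ P = F ⊕ F ⊕ F = False ✓
C ⊕ M ⊕ P = F ⊕ F ⊕ F = False ✓
E ⊕ P = T ⊕ F = True ✓
E ⊕ N ⊕ P = T ⊕ F ⊕ F = True ✓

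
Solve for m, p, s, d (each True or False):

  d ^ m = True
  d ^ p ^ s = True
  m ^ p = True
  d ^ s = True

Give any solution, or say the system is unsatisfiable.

m = True, p = False, s = True, d = False

d ^ m = F ^ T = True ✓
d ^ p ^ s = F ^ F ^ T = True ✓
m ^ p = T ^ F = True ✓
d ^ s = F ^ T = True ✓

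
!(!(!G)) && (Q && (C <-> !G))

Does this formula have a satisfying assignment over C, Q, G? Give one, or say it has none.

C=T, Q=T, G=F

  !(!(!G)) = True
    !(!G) = False
      !G = True
  Q && (C <-> !G) = True
    C <-> !G = True
      !G = True
Both conjuncts True, so the formula holds.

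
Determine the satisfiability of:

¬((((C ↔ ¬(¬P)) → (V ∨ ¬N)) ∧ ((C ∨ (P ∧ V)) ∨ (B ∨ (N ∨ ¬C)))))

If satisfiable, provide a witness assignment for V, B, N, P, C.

V: False, B: True, N: True, P: True, C: True

  ¬((((C ↔ ¬(¬P)) → (V ∨ ¬N)) ∧ ((C ∨ (P ∧ V)) ∨ (B ∨ (N ∨ ¬C))))) = True
    ((C ↔ ¬(¬P)) → (V ∨ ¬N)) ∧ ((C ∨ (P ∧ V)) ∨ (B ∨ (N ∨ ¬C))) = False
      (C ↔ ¬(¬P)) → (V ∨ ¬N) = False
        C ↔ ¬(¬P) = True
          ¬(¬P) = True
            ¬P = False
        V ∨ ¬N = False
          ¬N = False
      (C ∨ (P ∧ V)) ∨ (B ∨ (N ∨ ¬C)) = True
        C ∨ (P ∧ V) = True
          P ∧ V = False
        B ∨ (N ∨ ¬C) = True
          N ∨ ¬C = True
            ¬C = False
The formula evaluates to True.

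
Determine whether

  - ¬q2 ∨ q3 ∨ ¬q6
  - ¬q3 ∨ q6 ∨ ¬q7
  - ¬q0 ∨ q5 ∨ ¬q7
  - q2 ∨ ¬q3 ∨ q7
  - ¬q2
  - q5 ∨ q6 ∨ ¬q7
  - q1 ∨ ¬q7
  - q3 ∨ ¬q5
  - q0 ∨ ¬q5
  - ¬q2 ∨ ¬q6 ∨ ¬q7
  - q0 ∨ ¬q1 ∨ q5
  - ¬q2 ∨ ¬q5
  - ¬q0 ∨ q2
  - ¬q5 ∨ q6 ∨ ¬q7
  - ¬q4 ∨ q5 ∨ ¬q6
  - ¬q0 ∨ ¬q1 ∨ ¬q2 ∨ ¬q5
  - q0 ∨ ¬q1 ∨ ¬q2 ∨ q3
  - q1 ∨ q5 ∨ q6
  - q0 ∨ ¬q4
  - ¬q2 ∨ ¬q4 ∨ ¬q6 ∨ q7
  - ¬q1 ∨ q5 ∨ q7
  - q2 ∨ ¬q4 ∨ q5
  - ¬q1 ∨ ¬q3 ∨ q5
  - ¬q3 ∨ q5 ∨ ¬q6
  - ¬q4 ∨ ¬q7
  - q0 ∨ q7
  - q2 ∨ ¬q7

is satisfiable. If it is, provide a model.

Unsatisfiable — no assignment works.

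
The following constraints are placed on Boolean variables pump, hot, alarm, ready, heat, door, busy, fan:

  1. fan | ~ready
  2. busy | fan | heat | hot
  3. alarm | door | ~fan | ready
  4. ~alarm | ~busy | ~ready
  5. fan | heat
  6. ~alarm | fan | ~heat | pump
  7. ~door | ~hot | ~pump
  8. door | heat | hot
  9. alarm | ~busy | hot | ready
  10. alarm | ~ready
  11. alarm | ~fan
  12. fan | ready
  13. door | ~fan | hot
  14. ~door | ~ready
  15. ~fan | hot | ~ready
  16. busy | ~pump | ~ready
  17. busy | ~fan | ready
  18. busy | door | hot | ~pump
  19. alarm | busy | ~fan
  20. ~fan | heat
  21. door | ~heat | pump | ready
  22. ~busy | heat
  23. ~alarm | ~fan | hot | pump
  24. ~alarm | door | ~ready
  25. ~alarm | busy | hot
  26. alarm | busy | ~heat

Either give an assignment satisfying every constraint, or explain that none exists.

pump: True; hot: False; alarm: True; ready: False; heat: True; door: True; busy: True; fan: True

Set pump = True.
Set hot = False.
Set alarm = True.
  then (~alarm | busy | hot) forces busy = True.
  then (~alarm | ~busy | ~ready) forces ready = False.
  then (fan | ready) forces fan = True.
  then (door | ~fan | hot) forces door = True.
  then (~fan | heat) forces heat = True.
All clauses satisfied.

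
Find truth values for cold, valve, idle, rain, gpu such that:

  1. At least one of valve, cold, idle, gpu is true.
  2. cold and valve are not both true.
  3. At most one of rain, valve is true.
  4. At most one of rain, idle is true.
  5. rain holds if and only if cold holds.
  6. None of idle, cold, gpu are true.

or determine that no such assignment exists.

cold: False, valve: True, idle: False, rain: False, gpu: False

  (1) {valve, cold, idle, gpu}: 1 true — at least one ✓
  (2) cold=F, valve=T — not both ✓
  (3) {rain, valve}: 1 true — at most one ✓
  (4) {rain, idle}: 0 true — at most one ✓
  (5) rain=F, cold=F — same ✓
  (6) {idle, cold, gpu}: 0 true — none ✓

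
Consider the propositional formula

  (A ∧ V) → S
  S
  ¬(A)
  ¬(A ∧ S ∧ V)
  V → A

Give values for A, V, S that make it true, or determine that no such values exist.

A: False; V: False; S: True

Unit clause (¬A) forces A = False.
Unit clause (S) forces S = True.
In (A ∨ ¬V) only ¬V is left, so V = False.
Check each clause:
  (¬A): ¬A holds.
  (S): S holds.
  (¬A ∨ ¬S ∨ ¬V): ¬A holds.
  (A ∨ ¬V): ¬V holds.
  (¬A ∨ S ∨ ¬V): ¬A holds.
All clauses satisfied.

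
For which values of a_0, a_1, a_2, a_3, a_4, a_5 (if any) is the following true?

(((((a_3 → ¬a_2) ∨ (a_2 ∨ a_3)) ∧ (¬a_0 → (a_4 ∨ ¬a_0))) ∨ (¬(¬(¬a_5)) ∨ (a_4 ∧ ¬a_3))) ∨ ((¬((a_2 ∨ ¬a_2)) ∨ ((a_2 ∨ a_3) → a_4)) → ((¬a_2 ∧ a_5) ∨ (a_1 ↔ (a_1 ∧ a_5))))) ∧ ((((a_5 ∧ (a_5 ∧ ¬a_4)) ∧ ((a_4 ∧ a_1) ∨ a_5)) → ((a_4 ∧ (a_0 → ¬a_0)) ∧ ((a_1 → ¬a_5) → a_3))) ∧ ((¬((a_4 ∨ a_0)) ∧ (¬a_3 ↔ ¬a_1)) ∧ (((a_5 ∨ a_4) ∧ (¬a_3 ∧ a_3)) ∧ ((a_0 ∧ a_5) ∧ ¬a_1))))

Case a_0 = True: the conjunct ¬((a_4 ∨ a_0)) becomes ¬((a_4 ∨ True)) = False.
Case a_0 = False: the conjunct a_0 is False.
Both cases fail — unsatisfiable.

The formula is unsatisfiable.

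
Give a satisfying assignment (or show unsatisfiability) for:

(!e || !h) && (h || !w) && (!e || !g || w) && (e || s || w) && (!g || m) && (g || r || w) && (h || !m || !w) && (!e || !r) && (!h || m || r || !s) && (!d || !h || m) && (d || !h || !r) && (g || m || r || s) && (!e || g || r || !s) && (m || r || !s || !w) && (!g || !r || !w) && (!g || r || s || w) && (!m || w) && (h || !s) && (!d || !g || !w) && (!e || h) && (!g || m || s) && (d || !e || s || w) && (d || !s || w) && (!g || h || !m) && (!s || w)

m = True; e = False; s = True; r = False; g = False; w = True; d = True; h = True

Set m = True.
  then (!m || w) forces w = True.
  then (h || !w) forces h = True.
  then (!e || !h) forces e = False.
Set s = True.
Set r = False.
Set g = False.
Set d = True.
All clauses satisfied.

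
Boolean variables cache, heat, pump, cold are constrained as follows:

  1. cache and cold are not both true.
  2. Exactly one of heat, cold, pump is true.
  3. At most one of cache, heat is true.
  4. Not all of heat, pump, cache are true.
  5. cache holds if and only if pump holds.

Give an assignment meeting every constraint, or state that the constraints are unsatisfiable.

cache = False; heat = True; pump = False; cold = False

  (1) cache=F, cold=F — not both ✓
  (2) {heat, cold, pump}: 1 true — exactly one ✓
  (3) {cache, heat}: 1 true — at most one ✓
  (4) {heat, pump, cache}: 1/3 true — not all ✓
  (5) cache=F, pump=F — same ✓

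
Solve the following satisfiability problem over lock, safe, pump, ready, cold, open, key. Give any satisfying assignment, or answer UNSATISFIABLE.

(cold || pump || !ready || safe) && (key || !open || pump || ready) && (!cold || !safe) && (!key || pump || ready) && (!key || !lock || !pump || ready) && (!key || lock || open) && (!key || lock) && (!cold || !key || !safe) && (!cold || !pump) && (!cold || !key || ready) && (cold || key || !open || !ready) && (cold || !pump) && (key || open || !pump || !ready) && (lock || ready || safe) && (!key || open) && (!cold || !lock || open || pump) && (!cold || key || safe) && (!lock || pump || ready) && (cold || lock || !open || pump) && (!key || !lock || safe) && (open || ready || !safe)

lock = False, safe = True, pump = False, ready = True, cold = False, open = False, key = False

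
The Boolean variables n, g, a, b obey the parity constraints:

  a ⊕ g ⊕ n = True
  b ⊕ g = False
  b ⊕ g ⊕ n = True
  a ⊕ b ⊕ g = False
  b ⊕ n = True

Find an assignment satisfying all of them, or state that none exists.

n: True, g: False, a: False, b: False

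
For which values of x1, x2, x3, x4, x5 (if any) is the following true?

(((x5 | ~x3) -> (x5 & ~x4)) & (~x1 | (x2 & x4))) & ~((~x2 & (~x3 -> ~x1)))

x1 = False; x2 = True; x3 = True; x4 = True; x5 = False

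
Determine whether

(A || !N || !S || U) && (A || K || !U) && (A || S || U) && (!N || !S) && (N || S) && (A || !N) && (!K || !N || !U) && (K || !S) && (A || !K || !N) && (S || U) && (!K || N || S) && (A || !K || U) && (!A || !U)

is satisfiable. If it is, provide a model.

Set N = False.
  then (N || S) forces S = True.
  then (K || !S) forces K = True.
Set A = True.
  then (!A || !U) forces U = False.
All clauses satisfied.

N = False, K = True, A = True, U = False, S = True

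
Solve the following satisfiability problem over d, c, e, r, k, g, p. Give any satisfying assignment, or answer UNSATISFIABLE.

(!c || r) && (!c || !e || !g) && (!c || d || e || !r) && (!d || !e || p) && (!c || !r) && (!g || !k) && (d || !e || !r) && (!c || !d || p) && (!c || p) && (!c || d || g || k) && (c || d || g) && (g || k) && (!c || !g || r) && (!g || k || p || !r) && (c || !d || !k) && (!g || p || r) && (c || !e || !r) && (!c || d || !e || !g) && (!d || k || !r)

Set d = True.
Try c = True:
  (!c || r) forces r = True.
  clause (!c || !r) is falsified — backtrack.
So c = False.
  then (c || !d || !k) forces k = False.
  then (!d || k || !r) forces r = False.
  then (g || k) forces g = True.
  then (!g || p || r) forces p = True.
Set e = False.
All clauses satisfied.

d = True, c = False, e = False, r = False, k = False, g = True, p = True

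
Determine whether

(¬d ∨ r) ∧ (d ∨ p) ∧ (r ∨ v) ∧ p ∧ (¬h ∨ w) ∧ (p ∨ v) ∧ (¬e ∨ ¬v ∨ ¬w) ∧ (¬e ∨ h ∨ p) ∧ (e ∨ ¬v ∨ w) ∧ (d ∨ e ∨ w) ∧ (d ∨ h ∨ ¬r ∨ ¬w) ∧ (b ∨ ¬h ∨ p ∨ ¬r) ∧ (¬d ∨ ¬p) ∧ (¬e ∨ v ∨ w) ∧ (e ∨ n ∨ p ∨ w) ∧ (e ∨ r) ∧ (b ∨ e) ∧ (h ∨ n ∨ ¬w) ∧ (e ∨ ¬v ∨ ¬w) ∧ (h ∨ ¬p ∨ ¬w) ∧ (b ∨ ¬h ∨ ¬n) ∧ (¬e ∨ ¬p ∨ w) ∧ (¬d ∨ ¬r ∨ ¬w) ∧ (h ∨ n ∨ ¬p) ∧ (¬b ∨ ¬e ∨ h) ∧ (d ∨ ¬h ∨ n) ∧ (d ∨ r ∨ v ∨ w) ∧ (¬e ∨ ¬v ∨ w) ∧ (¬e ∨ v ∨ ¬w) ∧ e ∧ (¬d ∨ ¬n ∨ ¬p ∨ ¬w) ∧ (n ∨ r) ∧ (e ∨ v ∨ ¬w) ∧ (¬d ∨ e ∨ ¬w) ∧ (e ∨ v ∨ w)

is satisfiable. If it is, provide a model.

Case e = True:
  (p) forces p = True.
  (¬d ∨ ¬p) forces d = False.
  (¬e ∨ ¬p ∨ w) forces w = True.
  (¬e ∨ ¬v ∨ ¬w) forces v = False.
  Clause (¬e ∨ v ∨ ¬w) is falsified — contradiction.
Case e = False:
  Clause (e) is falsified — contradiction.
Both cases fail, so the formula is unsatisfiable.

Unsatisfiable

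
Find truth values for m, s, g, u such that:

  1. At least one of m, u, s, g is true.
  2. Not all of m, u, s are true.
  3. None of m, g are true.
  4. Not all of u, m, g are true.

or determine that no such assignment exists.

m=F, s=F, g=F, u=T

  (1) {m, u, s, g}: 1 true — at least one ✓
  (2) {m, u, s}: 1/3 true — not all ✓
  (3) {m, g}: 0 true — none ✓
  (4) {u, m, g}: 1/3 true — not all ✓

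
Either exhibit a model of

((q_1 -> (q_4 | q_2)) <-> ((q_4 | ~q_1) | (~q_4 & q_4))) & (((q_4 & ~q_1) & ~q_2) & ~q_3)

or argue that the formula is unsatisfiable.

q_1 = False, q_2 = False, q_3 = False, q_4 = True

  (q_1 -> (q_4 | q_2)) <-> ((q_4 | ~q_1) | (~q_4 & q_4)) = True
    q_1 -> (q_4 | q_2) = True
      q_4 | q_2 = True
    (q_4 | ~q_1) | (~q_4 & q_4) = True
      q_4 | ~q_1 = True
        ~q_1 = True
      ~q_4 & q_4 = False
        ~q_4 = False
  ((q_4 & ~q_1) & ~q_2) & ~q_3 = True
    (q_4 & ~q_1) & ~q_2 = True
      q_4 & ~q_1 = True
        ~q_1 = True
      ~q_2 = True
    ~q_3 = True
Both conjuncts True, so the formula holds.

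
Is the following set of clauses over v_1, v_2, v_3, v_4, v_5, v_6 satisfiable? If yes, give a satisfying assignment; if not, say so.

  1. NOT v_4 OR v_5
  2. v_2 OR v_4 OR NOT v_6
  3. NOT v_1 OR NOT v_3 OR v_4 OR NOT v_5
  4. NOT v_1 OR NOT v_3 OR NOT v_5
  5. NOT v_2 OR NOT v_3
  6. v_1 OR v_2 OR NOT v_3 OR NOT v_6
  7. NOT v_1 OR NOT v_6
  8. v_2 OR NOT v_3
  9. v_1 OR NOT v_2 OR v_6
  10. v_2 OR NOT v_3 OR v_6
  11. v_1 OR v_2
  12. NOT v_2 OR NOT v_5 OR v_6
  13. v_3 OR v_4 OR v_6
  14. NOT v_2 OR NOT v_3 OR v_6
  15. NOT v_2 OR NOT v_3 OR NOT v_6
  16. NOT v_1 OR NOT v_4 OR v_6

v_1 = False, v_2 = True, v_3 = False, v_4 = False, v_5 = False, v_6 = True

Set v_1 = False.
  then (v_1 OR v_2) forces v_2 = True.
  then (NOT v_2 OR NOT v_3) forces v_3 = False.
  then (v_1 OR NOT v_2 OR v_6) forces v_6 = True.
Set v_4 = False.
Set v_5 = False.
All clauses satisfied.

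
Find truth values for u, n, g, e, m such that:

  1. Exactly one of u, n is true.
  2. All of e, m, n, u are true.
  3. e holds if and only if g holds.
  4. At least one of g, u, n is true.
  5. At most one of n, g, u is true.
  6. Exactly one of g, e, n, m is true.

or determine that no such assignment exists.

UNSATISFIABLE

Case e = True:
  (2) forces m = True.
  Constraint (6) is violated (e=T, m=T) — contradiction.
Case e = False:
  Constraint (2) is violated (e=F) — contradiction.
Both cases fail — unsatisfiable.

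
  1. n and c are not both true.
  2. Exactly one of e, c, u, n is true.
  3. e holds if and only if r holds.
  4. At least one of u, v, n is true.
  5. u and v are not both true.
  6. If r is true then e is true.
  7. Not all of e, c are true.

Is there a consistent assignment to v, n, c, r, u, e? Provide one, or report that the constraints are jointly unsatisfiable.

v=T, n=F, c=F, r=T, u=F, e=T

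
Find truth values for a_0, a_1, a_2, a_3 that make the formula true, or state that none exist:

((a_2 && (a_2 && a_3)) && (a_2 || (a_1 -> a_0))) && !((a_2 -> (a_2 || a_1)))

The conjunct !((a_2 -> (a_2 || a_1))) is unsatisfiable on its own:
  a_1=F, a_2=F: evaluates to False.
  a_1=F, a_2=T: evaluates to False.
  a_1=T, a_2=F: evaluates to False.
  a_1=T, a_2=T: evaluates to False.
So the whole conjunction is unsatisfiable.

No satisfying assignment exists.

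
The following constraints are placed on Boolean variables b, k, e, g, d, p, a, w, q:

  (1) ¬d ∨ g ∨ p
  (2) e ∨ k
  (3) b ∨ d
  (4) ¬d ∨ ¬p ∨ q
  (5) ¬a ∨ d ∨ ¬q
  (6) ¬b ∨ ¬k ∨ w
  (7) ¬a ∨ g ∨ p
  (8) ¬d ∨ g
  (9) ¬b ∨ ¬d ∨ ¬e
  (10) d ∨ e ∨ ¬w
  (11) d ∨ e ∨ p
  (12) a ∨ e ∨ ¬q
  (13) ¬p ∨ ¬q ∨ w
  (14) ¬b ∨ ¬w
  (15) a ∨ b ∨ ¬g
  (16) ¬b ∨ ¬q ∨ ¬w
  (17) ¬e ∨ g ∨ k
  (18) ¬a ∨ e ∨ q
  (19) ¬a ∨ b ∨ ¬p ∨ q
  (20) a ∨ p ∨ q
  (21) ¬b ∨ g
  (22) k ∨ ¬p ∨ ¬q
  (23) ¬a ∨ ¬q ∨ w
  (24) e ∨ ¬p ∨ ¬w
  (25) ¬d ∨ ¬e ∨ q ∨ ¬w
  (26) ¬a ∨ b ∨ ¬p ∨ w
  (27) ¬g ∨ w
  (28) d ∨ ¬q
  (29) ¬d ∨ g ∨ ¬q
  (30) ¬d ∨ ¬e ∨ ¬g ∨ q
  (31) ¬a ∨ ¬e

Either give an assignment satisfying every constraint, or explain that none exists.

b: False; k: True; e: False; g: True; d: True; p: False; a: True; w: True; q: True

Set b = False.
  then (b ∨ d) forces d = True.
  then (¬d ∨ g) forces g = True.
  then (a ∨ b ∨ ¬g) forces a = True.
  then (¬g ∨ w) forces w = True.
  then (¬a ∨ ¬e) forces e = False.
  then (e ∨ k) forces k = True.
  then (¬a ∨ e ∨ q) forces q = True.
  then (e ∨ ¬p ∨ ¬w) forces p = False.
All clauses satisfied.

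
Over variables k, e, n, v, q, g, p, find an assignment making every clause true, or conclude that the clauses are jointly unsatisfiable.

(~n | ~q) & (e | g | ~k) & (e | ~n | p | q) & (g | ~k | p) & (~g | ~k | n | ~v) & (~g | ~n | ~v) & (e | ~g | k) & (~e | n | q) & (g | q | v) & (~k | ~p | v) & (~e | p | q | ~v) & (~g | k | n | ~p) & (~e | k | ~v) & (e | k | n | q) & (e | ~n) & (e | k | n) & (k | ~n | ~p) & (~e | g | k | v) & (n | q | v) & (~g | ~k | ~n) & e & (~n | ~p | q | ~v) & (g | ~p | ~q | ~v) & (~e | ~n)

k = False, e = True, n = False, v = False, q = True, g = True, p = False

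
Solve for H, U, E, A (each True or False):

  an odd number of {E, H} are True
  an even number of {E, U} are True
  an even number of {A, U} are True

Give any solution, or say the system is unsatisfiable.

H=T, U=F, E=F, A=F

{E, H}: 1 true → odd ✓
{E, U}: 0 true → even ✓
{A, U}: 0 true → even ✓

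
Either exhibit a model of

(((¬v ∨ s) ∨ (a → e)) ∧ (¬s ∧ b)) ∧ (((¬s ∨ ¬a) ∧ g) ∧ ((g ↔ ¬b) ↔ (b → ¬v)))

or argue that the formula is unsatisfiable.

g = True, v = True, b = True, s = False, e = False, a = False

  ((¬v ∨ s) ∨ (a → e)) ∧ (¬s ∧ b) = True
    (¬v ∨ s) ∨ (a → e) = True
      ¬v ∨ s = False
        ¬v = False
      a → e = True
    ¬s ∧ b = True
      ¬s = True
  ((¬s ∨ ¬a) ∧ g) ∧ ((g ↔ ¬b) ↔ (b → ¬v)) = True
    (¬s ∨ ¬a) ∧ g = True
      ¬s ∨ ¬a = True
        ¬s = True
        ¬a = True
    (g ↔ ¬b) ↔ (b → ¬v) = True
      g ↔ ¬b = False
        ¬b = False
      b → ¬v = False
        ¬v = False
Both conjuncts True, so the formula holds.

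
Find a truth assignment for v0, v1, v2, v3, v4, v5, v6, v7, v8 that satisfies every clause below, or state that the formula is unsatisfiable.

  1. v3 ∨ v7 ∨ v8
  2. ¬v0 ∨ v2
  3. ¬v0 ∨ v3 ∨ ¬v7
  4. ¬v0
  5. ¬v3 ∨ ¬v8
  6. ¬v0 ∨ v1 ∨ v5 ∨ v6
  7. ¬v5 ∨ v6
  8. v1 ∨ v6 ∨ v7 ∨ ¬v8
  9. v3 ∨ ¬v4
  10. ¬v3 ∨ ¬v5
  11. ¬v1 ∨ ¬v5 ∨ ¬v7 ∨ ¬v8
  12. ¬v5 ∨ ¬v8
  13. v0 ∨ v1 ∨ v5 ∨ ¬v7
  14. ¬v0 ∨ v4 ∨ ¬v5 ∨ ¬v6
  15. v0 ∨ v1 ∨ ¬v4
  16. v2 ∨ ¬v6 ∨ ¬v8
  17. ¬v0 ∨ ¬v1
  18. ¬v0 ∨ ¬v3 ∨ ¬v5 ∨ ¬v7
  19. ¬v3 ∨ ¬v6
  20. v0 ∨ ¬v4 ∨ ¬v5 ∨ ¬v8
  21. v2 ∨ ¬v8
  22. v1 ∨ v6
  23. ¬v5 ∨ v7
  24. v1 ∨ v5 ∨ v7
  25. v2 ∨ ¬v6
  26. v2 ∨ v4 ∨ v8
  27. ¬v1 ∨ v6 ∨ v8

Unit clause (¬v0) forces v0 = False.
Set v1 = True.
Set v2 = True.
Set v3 = False.
  then (v3 ∨ ¬v4) forces v4 = False.
Set v5 = False.
Set v6 = True.
Set v7 = False.
  then (v3 ∨ v7 ∨ v8) forces v8 = True.
All clauses satisfied.

v0: False; v1: True; v2: True; v3: False; v4: False; v5: False; v6: True; v7: False; v8: True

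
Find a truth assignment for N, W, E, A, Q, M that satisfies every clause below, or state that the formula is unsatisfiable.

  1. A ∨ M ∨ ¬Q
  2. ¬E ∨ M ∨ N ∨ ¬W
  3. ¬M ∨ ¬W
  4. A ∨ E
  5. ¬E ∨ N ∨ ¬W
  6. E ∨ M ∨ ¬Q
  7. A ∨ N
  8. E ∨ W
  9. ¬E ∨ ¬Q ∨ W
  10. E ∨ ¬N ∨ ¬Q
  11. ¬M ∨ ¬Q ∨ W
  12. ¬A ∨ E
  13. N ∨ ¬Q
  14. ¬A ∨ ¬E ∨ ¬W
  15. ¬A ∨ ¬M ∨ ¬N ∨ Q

N: False; W: False; E: True; A: True; Q: False; M: False

Set N = False.
  then (A ∨ N) forces A = True.
  then (¬A ∨ E) forces E = True.
  then (N ∨ ¬Q) forces Q = False.
  then (¬A ∨ ¬E ∨ ¬W) forces W = False.
Set M = False.
All clauses satisfied.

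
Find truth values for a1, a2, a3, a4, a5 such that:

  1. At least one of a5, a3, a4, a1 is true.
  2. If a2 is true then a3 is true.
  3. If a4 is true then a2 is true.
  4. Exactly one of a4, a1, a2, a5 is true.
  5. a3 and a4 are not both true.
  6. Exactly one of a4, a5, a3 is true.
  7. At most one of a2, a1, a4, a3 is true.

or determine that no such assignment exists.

a1 = False, a2 = False, a3 = False, a4 = False, a5 = True

  (1) {a5, a3, a4, a1}: 1 true — at least one ✓
  (2) a2=F ⇒ a3: vacuous ✓
  (3) a4=F ⇒ a2: vacuous ✓
  (4) {a4, a1, a2, a5}: 1 true — exactly one ✓
  (5) a3=F, a4=F — not both ✓
  (6) {a4, a5, a3}: 1 true — exactly one ✓
  (7) {a2, a1, a4, a3}: 0 true — at most one ✓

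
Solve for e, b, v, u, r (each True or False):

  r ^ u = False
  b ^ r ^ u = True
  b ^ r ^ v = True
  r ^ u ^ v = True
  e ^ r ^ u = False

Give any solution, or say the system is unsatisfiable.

e=F, b=T, v=T, u=T, r=T

r ^ u = T ^ T = False ✓
b ^ r ^ u = T ^ T ^ T = True ✓
b ^ r ^ v = T ^ T ^ T = True ✓
r ^ u ^ v = T ^ T ^ T = True ✓
e ^ r ^ u = F ^ T ^ T = False ✓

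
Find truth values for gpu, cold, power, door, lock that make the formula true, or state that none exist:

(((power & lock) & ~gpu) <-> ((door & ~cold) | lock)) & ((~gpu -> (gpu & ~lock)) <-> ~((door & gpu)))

gpu: True; cold: True; power: True; door: False; lock: False

  ((power & lock) & ~gpu) <-> ((door & ~cold) | lock) = True
    (power & lock) & ~gpu = False
      power & lock = False
      ~gpu = False
    (door & ~cold) | lock = False
      door & ~cold = False
        ~cold = False
  (~gpu -> (gpu & ~lock)) <-> ~((door & gpu)) = True
    ~gpu -> (gpu & ~lock) = True
      ~gpu = False
      gpu & ~lock = True
        ~lock = True
    ~((door & gpu)) = True
      door & gpu = False
Both conjuncts True, so the formula holds.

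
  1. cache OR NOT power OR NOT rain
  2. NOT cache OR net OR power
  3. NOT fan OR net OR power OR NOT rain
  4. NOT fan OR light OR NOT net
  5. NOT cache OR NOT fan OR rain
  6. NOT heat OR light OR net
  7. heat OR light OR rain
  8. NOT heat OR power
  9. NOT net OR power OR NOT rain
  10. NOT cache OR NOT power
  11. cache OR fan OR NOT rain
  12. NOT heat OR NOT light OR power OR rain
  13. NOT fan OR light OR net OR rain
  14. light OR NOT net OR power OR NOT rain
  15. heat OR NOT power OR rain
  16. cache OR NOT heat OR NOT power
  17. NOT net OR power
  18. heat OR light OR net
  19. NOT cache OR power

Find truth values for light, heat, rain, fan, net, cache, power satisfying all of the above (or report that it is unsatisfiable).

light = True, heat = False, rain = False, fan = True, net = False, cache = False, power = False

Set light = True.
Try heat = True:
  (NOT heat OR power) forces power = True.
  (NOT cache OR NOT power) forces cache = False.
  clause (cache OR NOT heat OR NOT power) is falsified — backtrack.
So heat = False.
Set rain = False.
  then (heat OR NOT power OR rain) forces power = False.
  then (NOT net OR power) forces net = False.
  then (NOT cache OR power) forces cache = False.
Set fan = True.
All clauses satisfied.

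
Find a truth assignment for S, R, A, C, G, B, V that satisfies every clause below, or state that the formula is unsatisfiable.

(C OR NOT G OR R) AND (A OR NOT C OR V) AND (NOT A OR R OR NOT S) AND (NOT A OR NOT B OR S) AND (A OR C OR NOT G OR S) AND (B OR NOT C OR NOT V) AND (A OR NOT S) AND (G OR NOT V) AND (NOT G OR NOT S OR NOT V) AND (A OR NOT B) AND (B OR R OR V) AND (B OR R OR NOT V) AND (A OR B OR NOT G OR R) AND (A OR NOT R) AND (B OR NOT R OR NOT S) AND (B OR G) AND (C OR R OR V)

Set S = False.
Set R = True.
  then (A OR NOT R) forces A = True.
  then (NOT A OR NOT B OR S) forces B = False.
  then (B OR G) forces G = True.
Set C = False.
Set V = True.
All clauses satisfied.

S = False, R = True, A = True, C = False, G = True, B = False, V = True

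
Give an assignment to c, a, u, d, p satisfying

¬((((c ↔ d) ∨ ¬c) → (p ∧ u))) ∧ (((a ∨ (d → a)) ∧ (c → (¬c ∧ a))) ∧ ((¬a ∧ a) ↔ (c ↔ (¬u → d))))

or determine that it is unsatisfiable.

c=F, a=T, u=F, d=T, p=F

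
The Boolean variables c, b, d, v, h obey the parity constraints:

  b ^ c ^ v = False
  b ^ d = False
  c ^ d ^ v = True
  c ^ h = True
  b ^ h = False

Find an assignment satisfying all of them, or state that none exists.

No satisfying assignment exists.

Adding constraints 1, 2, 3 mod 2: every variable appears an even number of times on the left, so the left side is 0.
But the right sides sum to 1 (mod 2). 0 ≠ 1 — the system is inconsistent.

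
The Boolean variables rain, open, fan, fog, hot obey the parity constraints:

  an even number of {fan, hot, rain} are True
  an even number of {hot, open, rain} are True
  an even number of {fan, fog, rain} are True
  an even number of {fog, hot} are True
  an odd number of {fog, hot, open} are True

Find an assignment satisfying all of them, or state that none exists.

rain = True, open = True, fan = True, fog = False, hot = False

{fan, hot, rain}: 2 true → even ✓
{hot, open, rain}: 2 true → even ✓
{fan, fog, rain}: 2 true → even ✓
{fog, hot}: 0 true → even ✓
{fog, hot, open}: 1 true → odd ✓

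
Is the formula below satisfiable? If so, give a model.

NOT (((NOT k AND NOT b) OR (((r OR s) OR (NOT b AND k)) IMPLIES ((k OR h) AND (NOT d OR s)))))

r = True; b = True; d = True; h = False; k = True; s = False

  NOT (((NOT k AND NOT b) OR (((r OR s) OR (NOT b AND k)) IMPLIES ((k OR h) AND (NOT d OR s))))) = True
    (NOT k AND NOT b) OR (((r OR s) OR (NOT b AND k)) IMPLIES ((k OR h) AND (NOT d OR s))) = False
      NOT k AND NOT b = False
        NOT k = False
        NOT b = False
      ((r OR s) OR (NOT b AND k)) IMPLIES ((k OR h) AND (NOT d OR s)) = False
        (r OR s) OR (NOT b AND k) = True
          r OR s = True
          NOT b AND k = False
            NOT b = False
        (k OR h) AND (NOT d OR s) = False
          k OR h = True
          NOT d OR s = False
            NOT d = False
The formula evaluates to True.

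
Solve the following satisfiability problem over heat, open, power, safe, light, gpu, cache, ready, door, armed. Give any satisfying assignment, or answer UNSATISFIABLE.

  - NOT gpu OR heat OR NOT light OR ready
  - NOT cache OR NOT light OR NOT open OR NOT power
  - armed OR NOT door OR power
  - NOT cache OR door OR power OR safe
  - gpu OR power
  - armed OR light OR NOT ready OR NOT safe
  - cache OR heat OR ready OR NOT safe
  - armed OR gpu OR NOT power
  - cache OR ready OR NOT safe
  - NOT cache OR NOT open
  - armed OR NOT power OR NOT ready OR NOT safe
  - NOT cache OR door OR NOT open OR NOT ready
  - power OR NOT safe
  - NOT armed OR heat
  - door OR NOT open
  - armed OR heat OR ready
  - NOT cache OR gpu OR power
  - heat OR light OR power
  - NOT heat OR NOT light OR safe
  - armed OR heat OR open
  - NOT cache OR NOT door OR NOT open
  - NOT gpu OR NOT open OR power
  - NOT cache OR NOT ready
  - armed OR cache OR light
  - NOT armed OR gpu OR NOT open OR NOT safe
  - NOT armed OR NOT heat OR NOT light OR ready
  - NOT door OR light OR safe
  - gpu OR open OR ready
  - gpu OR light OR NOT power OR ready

heat = True; open = False; power = True; safe = True; light = True; gpu = True; cache = True; ready = False; door = True; armed = False

Set heat = True.
Set open = False.
Set power = True.
Set safe = True.
Set light = True.
Set gpu = True.
Set cache = True.
  then (NOT cache OR NOT ready) forces ready = False.
  then (NOT armed OR NOT heat OR NOT light OR ready) forces armed = False.
Set door = True.
All clauses satisfied.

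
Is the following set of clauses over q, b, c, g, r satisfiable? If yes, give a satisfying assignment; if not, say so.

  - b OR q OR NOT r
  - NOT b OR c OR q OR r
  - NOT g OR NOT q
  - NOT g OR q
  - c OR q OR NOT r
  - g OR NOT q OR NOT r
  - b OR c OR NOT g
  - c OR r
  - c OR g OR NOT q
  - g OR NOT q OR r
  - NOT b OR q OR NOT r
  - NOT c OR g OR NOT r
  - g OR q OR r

No satisfying assignment exists.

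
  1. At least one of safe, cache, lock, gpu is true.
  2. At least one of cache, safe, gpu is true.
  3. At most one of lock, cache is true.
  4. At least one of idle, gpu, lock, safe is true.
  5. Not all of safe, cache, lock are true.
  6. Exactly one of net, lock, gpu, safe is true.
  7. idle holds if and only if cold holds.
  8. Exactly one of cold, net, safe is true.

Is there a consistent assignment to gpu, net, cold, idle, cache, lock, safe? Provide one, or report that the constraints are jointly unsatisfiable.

gpu = False; net = False; cold = False; idle = False; cache = False; lock = False; safe = True

  (1) {safe, cache, lock, gpu}: 1 true — at least one ✓
  (2) {cache, safe, gpu}: 1 true — at least one ✓
  (3) {lock, cache}: 0 true — at most one ✓
  (4) {idle, gpu, lock, safe}: 1 true — at least one ✓
  (5) {safe, cache, lock}: 1/3 true — not all ✓
  (6) {net, lock, gpu, safe}: 1 true — exactly one ✓
  (7) idle=F, cold=F — same ✓
  (8) {cold, net, safe}: 1 true — exactly one ✓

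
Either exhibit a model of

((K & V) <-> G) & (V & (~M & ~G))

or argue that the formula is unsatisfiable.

V=T, G=F, M=F, K=F

  (K & V) <-> G = True
    K & V = False
  V & (~M & ~G) = True
    ~M & ~G = True
      ~M = True
      ~G = True
Both conjuncts True, so the formula holds.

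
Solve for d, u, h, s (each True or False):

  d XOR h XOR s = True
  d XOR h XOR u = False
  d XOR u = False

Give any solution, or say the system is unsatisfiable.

d: False, u: False, h: False, s: True

d XOR h XOR s = F XOR F XOR T = True ✓
d XOR h XOR u = F XOR F XOR F = False ✓
d XOR u = F XOR F = False ✓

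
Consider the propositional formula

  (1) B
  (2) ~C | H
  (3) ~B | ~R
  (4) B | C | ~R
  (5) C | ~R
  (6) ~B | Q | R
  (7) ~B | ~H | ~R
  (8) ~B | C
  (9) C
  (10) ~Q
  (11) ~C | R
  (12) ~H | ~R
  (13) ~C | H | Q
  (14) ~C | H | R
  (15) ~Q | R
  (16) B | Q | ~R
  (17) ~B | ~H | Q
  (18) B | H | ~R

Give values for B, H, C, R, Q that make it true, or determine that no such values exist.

No satisfying assignment exists.

Case B = True:
  (~B | ~R) forces R = False.
  (~B | Q | R) forces Q = True.
  Clause (~Q) is falsified — contradiction.
Case B = False:
  Clause (B) is falsified — contradiction.
Both cases fail, so the formula is unsatisfiable.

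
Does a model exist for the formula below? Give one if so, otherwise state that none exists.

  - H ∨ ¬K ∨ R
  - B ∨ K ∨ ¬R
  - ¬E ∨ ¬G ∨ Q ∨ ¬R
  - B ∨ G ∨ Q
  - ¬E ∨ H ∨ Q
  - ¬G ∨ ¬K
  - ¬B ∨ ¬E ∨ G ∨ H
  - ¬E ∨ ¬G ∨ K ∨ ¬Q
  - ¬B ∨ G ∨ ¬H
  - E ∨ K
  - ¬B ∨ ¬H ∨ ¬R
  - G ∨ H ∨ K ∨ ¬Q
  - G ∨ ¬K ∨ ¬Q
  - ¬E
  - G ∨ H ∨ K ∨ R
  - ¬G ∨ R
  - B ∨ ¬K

R = True; H = False; B = True; G = False; E = False; Q = False; K = True

Unit clause (¬E) forces E = False.
In (E ∨ K) only K is left, so K = True.
In (B ∨ ¬K) only B is left, so B = True.
In (¬G ∨ ¬K) only ¬G is left, so G = False.
In (¬B ∨ G ∨ ¬H) only ¬H is left, so H = False.
In (G ∨ ¬K ∨ ¬Q) only ¬Q is left, so Q = False.
In (H ∨ ¬K ∨ R) only R is left, so R = True.
All clauses satisfied.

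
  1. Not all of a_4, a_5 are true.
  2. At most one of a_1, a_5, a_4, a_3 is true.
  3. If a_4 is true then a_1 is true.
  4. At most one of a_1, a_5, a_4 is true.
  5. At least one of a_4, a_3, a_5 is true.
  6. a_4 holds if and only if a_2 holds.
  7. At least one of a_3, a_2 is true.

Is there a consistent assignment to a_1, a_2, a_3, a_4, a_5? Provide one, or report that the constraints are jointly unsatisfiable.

a_1: False, a_2: False, a_3: True, a_4: False, a_5: False

  (1) {a_4, a_5}: 0/2 true — not all ✓
  (2) {a_1, a_5, a_4, a_3}: 1 true — at most one ✓
  (3) a_4=F ⇒ a_1: vacuous ✓
  (4) {a_1, a_5, a_4}: 0 true — at most one ✓
  (5) {a_4, a_3, a_5}: 1 true — at least one ✓
  (6) a_4=F, a_2=F — same ✓
  (7) {a_3, a_2}: 1 true — at least one ✓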